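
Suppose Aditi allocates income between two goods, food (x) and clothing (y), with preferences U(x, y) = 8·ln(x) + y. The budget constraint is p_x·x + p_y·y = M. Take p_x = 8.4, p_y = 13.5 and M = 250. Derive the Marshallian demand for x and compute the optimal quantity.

So x*(p_x,p_y) = 8·p_y/p_x, independent of income; and y* = (M − 8·p_y)/p_y.
At the given prices: x* = 8·13.5/8.4 = 12.8571.

x* = 12.8571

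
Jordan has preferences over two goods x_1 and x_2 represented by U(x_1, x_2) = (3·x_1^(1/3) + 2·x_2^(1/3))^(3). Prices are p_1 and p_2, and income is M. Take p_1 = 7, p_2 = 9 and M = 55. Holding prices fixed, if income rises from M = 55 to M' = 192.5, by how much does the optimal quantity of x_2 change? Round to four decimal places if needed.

Δx_2* = 4.9553

From the CES first-order condition, (3/2)·(x_2/x_1)^(2/3) = p_1/p_2.
Hence x_2/x_1 = ((2/3)·p_1/p_2)^(1/(2/3)), i.e. raised to the 1.5 power.
Substitute x_2 = (x_2/x_1)·x_1 into the budget: x_1* = M/(p_1 + p_2·(x_2/x_1)).
Numerically x_2/x_1 = 0.373376, so x_1* = 55/(7 + 9·0.373376) = 5.3087 and x_2* = 0.373376·5.3087 = 1.9821.
At M' = 192.5: x_2* = 6.9375. Change: 6.9375 − 1.9821 = 4.9553.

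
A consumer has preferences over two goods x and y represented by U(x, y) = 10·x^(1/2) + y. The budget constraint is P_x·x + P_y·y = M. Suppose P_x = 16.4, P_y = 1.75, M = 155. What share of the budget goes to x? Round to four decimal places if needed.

Thus x* = (5·P_y/P_x)² — independent of M — with the rest of income spent on y.
Plugging in: x* = (5·1.75/16.4)² = 0.2847, y* = 85.9037.
Expenditure on x: 16.4·0.2847 = 4.6684; share = 0.0301.

share on x = 0.0301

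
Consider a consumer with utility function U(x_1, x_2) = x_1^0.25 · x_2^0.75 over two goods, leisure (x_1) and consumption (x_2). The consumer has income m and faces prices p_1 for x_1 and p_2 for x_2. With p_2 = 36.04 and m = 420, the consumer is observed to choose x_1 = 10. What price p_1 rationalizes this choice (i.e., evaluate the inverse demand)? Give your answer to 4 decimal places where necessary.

MU_x_1/MU_x_2 = (0.25·x_2)/(0.75·x_1); tangency sets this equal to p_1/p_2.
Rearranging, p_2·x_2 = 3·p_1·x_1. Substituting into the budget gives p_1·x_1·(1 + 3) = m.
Demand: x_1*(p_1,p_2,m) = 0.25·m/p_1 and x_2* = 0.75·m/p_2.
Set x_1* = 10 in the demand function and solve for p_1: p_1 = 10.5.

p_1 = 10.5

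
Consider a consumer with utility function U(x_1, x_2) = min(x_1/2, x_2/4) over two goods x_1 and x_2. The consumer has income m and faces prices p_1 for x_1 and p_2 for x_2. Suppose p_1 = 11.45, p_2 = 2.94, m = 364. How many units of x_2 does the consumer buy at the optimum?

x_2* = 42.0081

Leontief preferences: the optimum is at the kink where x_1/2 = x_2/4, i.e. x_2 = 2·x_1.
Budget: p_1·x_1 + p_2·2·x_1 = m, so (2·p_1 + 4·p_2)·x_1 = 2·m.
Demand: x_1*(p_1,p_2,m) = 2·m/(2·p_1 + 4·p_2), x_2* = 4·m/(2·p_1 + 4·p_2).
Here 2·11.45 + 4·2.94 = 34.66, giving x_2* = 42.0081.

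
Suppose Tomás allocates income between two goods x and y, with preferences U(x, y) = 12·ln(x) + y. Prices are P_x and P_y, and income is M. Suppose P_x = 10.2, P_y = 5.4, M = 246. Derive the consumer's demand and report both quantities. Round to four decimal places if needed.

MU_x = 12/x, MU_y = 1. Tangency: 12/x = P_x/P_y.
So x*(P_x,P_y) = 12·P_y/P_x, independent of income; and y* = (M − 12·P_y)/P_y.
At the given prices: x* = 12·5.4/10.2 = 6.3529, and y* = 33.5556.

x* = 6.3529, y* = 33.5556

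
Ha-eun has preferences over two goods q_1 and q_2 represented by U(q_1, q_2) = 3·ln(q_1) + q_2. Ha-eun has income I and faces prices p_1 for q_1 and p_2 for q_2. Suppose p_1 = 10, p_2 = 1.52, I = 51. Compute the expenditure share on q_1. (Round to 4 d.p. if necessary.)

share on q_1 = 0.0894

MU_q_1 = 3/q_1, MU_q_2 = 1. Tangency: 3/q_1 = p_1/p_2.
So q_1*(p_1,p_2) = 3·p_2/p_1, independent of income; and q_2* = (I − 3·p_2)/p_2.
At the given prices: q_1* = 3·1.52/10 = 0.456, and q_2* = 30.5526.
Expenditure on q_1: 10·0.456 = 4.56; share = 0.0894.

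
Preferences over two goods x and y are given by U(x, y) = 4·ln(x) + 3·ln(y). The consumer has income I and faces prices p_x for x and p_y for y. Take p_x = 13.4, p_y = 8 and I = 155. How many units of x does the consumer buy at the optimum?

x* = 6.6098

MU_x/MU_y = (4·y)/(3·x); tangency sets this equal to p_x/p_y.
Rearranging, p_y·y = (3/4)·p_x·x. Substituting into the budget gives p_x·x·(1 + (3/4)) = I.
Demand: x*(p_x,p_y,I) = 4/7·I/p_x and y* = 3/7·I/p_y.
At p_x=13.4, p_y=8, I=155: x* = 4/7·155/13.4 = 6.6098.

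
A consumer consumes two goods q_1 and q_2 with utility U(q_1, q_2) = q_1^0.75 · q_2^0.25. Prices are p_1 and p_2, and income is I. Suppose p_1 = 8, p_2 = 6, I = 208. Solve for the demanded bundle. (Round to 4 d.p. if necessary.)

q_1* = 19.5, q_2* = 8.6667

Tangency: MRS = 3·q_2/q_1 = p_1/p_2.
Rearranging, p_2·q_2 = (1/3)·p_1·q_1. Substituting into the budget gives p_1·q_1·(1 + (1/3)) = I.
Demand: q_1*(p_1,p_2,I) = 0.75·I/p_1 and q_2* = 0.25·I/p_2.
At p_1=8, p_2=6, I=208: q_1* = 0.75·208/8 = 19.5, q_2* = 8.6667.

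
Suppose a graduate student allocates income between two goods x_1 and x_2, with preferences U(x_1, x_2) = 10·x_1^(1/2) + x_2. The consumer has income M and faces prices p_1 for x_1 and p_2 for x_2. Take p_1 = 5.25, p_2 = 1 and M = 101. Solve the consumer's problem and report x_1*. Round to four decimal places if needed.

x_1* = 0.907

Set MRS = p_1/p_2: 5·x_1^(−1/2) = p_1/p_2.
Solve: √x_1 = 5·p_2/p_1, so x_1*(p_1,p_2) = (5·p_2/p_1)², and x_2* = (M − p_1·x_1*)/p_2.
Plugging in: x_1* = (5·1/5.25)² = 0.907.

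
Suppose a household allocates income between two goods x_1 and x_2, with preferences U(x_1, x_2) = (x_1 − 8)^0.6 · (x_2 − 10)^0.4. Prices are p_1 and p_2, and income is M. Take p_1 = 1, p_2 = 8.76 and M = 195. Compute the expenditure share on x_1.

share on x_1 = 0.3469

Substituting into the budget: x_1* = 8 + 0.6·(M − 8·p_1 − 10·p_2)/p_1, and x_2* = 10 + 0.4·(…)/p_2.
Discretionary income = 195 − 8·1 − 10·8.76 = 99.4; x_1* = 8 + 0.6·99.4/1 = 67.64; x_2* = 10 + 0.4·99.4/8.76 = 14.5388.
Expenditure on x_1: 1·67.64 = 67.64; share = 0.3469.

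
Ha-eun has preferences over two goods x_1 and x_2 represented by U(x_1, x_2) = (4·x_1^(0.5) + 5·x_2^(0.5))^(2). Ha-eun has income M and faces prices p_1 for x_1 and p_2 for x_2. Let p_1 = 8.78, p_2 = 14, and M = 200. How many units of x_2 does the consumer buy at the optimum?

x_2* = 7.0704

MU_x_1 ∝ 4·x_1^(-0.5), MU_x_2 ∝ 5·x_2^(-0.5), so MRS = (4/5)·(x_2/x_1)^(0.5) = p_1/p_2.
Solve for the ratio: x_2/x_1 = [(5/4)·p_1/p_2]^(2).
Substitute x_2 = (x_2/x_1)·x_1 into the budget: x_1* = M/(p_1 + p_2·(x_2/x_1)).
Numerically x_2/x_1 = 0.614544, so x_1* = 200/(8.78 + 14·0.614544) = 11.5051 and x_2* = 0.614544·11.5051 = 7.0704.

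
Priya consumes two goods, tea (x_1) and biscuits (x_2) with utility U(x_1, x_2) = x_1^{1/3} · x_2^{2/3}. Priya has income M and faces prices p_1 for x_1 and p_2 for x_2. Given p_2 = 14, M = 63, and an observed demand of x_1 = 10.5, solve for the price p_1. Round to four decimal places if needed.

p_1 = 2

MU_x_1/MU_x_2 = (1/3·x_2)/(2/3·x_1); tangency sets this equal to p_1/p_2.
Rearranging, p_2·x_2 = 2·p_1·x_1. Substituting into the budget gives p_1·x_1·(1 + 2) = M.
Demand: x_1*(p_1,p_2,M) = 1/3·M/p_1 and x_2* = 2/3·M/p_2.
Set x_1* = 10.5 in the demand function and solve for p_1: p_1 = 2.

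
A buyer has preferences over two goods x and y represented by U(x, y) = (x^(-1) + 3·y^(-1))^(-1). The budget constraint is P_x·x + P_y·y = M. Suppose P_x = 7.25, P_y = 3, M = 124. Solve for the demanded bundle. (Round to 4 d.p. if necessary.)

x* = 8.0899, y* = 21.7827

MRS = MU_x/MU_y = (1/3)·(y/x)^(2). Set equal to P_x/P_y.
Solve for the ratio: y/x = [3·P_x/P_y]^(0.5).
With the ratio pinned down, the budget gives x* = M/(P_x + P_y·(y/x)) and y* = (y/x)·x*.
Numerically y/x = 2.692582, so x* = 124/(7.25 + 3·2.692582) = 8.0899 and y* = 2.692582·8.0899 = 21.7827.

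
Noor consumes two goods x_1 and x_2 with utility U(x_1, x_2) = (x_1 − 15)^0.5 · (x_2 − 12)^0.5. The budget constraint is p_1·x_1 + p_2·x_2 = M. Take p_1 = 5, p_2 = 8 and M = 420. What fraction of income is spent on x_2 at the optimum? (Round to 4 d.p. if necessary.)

share on x_2 = 0.525

This is Cobb-Douglas in (x_1−15, x_2−12): tangency gives 0.5·p_2·(x_2−12) = 0.5·p_1·(x_1−15).
Substituting into the budget: x_1* = 15 + 0.5·(M − 15·p_1 − 12·p_2)/p_1, and x_2* = 12 + 0.5·(…)/p_2.
Discretionary income = 420 − 15·5 − 12·8 = 249; x_1* = 15 + 0.5·249/5 = 39.9; x_2* = 12 + 0.5·249/8 = 27.5625.
Expenditure on x_2: 8·27.5625 = 220.5; share = 0.525.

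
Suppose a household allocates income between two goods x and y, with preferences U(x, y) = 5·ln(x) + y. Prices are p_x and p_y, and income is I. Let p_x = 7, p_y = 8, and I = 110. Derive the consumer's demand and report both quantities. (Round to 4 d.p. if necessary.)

x* = 5.7143, y* = 8.75

Set MRS = p_x/p_y: (5/x)/1 = p_x/p_y.
So x*(p_x,p_y) = 5·p_y/p_x, independent of income; and y* = (I − 5·p_y)/p_y.
At the given prices: x* = 5·8/7 = 5.7143, and y* = 8.75.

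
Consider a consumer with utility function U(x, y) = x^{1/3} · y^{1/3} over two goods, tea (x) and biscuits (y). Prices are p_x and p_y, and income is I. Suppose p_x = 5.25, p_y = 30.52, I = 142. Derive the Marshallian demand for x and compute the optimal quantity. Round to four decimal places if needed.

x* = 13.5238

Tangency: MRS = y/x = p_x/p_y.
Rearranging, p_y·y = p_x·x. Substituting into the budget gives p_x·x·(1 + 1) = I.
Demand: x*(p_x,p_y,I) = 0.5·I/p_x and y* = 0.5·I/p_y.
At p_x=5.25, p_y=30.52, I=142: x* = 0.5·142/5.25 = 13.5238.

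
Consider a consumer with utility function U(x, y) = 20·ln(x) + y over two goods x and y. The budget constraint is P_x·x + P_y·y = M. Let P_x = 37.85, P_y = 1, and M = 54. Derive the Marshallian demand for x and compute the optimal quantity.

At the given prices: x* = 20·1/37.85 = 0.5284.

x* = 0.5284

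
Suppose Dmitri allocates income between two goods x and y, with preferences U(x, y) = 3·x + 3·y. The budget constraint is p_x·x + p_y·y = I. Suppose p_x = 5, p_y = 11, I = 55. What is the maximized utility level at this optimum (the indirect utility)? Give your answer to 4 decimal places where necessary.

V = 33

Perfect substitutes: compare marginal utility per dollar. 3/p_x vs 3/p_y → 0.6 vs 0.2727.
x gives more utility per dollar, so spend all income on x: x* = I/p_x, y* = 0.
Numerically: x* = 11, y* = 0.
Utility at the optimum: U(11, 0) = 33.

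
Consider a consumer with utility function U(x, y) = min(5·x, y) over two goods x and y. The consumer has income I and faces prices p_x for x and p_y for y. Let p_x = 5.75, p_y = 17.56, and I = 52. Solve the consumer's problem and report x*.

x* = 0.5559

With perfect complements, no substitution: consume in ratio x:y = 1:5.
Budget: p_x·x + p_y·5·x = I, so (p_x + 5·p_y)·x = I.
Demand: x*(p_x,p_y,I) = I/(p_x + 5·p_y), y* = 5·I/(p_x + 5·p_y).
Here 5.75 + 5·17.56 = 93.55, giving x* = 0.5559.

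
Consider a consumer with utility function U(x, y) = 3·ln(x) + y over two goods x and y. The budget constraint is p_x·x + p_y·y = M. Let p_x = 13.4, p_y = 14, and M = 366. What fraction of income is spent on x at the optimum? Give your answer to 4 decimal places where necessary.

share on x = 0.1148

Set MRS = p_x/p_y: (3/x)/1 = p_x/p_y.
So x*(p_x,p_y) = 3·p_y/p_x, independent of income; and y* = (M − 3·p_y)/p_y.
At the given prices: x* = 3·14/13.4 = 3.1343, and y* = 23.1429.
Expenditure on x: 13.4·3.1343 = 42; share = 0.1148.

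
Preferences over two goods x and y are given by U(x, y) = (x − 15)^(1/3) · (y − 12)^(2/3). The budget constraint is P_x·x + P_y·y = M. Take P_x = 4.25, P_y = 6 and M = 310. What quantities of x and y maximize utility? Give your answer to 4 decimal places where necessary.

Let x' = x−15, y' = y−12. MRS = (1/2)·y'/x' = P_x/P_y.
Substituting into the budget: x* = 15 + 1/3·(M − 15·P_x − 12·P_y)/P_x, and y* = 12 + 2/3·(…)/P_y.
Discretionary income = 310 − 15·4.25 − 12·6 = 174.25; x* = 15 + 1/3·174.25/4.25 = 28.6667; y* = 12 + 2/3·174.25/6 = 31.3611.

x* = 28.6667, y* = 31.3611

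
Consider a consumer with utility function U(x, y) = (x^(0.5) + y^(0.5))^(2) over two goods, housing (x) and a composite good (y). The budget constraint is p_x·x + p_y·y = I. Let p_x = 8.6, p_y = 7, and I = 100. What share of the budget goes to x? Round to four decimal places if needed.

MRS = MU_x/MU_y = (y/x)^(0.5). Set equal to p_x/p_y.
Solve for the ratio: y/x = [p_x/p_y]^(2).
With the ratio pinned down, the budget gives x* = I/(p_x + p_y·(y/x)) and y* = (y/x)·x*.
Numerically y/x = 1.509388, so x* = 100/(8.6 + 7·1.509388) = 5.2177 and y* = 1.509388·5.2177 = 7.8755.
Expenditure on x: 8.6·5.2177 = 44.8718; share = 0.4487.

share on x = 0.4487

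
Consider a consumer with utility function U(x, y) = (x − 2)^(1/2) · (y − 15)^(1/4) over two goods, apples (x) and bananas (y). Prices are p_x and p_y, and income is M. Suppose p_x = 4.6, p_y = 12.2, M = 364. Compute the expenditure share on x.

After buying the subsistence bundle (2, 15), a share 2/3 of the remaining income goes to x: x* = 2 + 2/3·(M − 2p_x − 15p_y)/p_x.
Discretionary income = 364 − 2·4.6 − 15·12.2 = 171.8; x* = 2 + 2/3·171.8/4.6 = 26.8986; y* = 15 + 1/3·171.8/12.2 = 19.694.
Expenditure on x: 4.6·26.8986 = 123.7333; share = 0.3399.

share on x = 0.3399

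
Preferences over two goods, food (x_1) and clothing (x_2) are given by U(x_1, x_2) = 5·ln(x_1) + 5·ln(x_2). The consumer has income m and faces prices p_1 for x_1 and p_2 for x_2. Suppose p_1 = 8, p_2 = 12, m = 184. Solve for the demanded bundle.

The MRS is x_2/x_1. Set MRS = p_1/p_2.
So 5·p_2·x_2 = 5·p_1·x_1; combined with the budget, a share 0.5 of income goes to x_1.
Demand: x_1*(p_1,p_2,m) = 0.5·m/p_1 and x_2* = 0.5·m/p_2.
At p_1=8, p_2=12, m=184: x_1* = 0.5·184/8 = 11.5, x_2* = 7.6667.

x_1* = 11.5, x_2* = 7.6667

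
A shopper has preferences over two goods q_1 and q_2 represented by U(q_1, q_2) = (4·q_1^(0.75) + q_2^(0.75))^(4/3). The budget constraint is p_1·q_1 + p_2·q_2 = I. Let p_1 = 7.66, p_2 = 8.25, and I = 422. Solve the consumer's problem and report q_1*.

MRS = MU_q_1/MU_q_2 = 4·(q_2/q_1)^(0.25). Set equal to p_1/p_2.
Hence q_2/q_1 = ((1/4)·p_1/p_2)^(1/(0.25)), i.e. raised to the 4 power.
With the ratio pinned down, the budget gives q_1* = I/(p_1 + p_2·(q_2/q_1)) and q_2* = (q_2/q_1)·q_1*.
Numerically q_2/q_1 = 0.002903, so q_1* = 422/(7.66 + 8.25·0.002903) = 54.9197.

q_1* = 54.9197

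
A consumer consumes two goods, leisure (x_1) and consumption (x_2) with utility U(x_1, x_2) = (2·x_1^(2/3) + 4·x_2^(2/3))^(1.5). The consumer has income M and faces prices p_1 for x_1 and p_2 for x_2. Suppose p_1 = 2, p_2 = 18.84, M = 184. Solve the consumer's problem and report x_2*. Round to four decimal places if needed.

x_2* = 0.8077

Numerically x_2/x_1 = 0.009571, so x_1* = 184/(2 + 18.84·0.009571) = 84.3917 and x_2* = 0.009571·84.3917 = 0.8077.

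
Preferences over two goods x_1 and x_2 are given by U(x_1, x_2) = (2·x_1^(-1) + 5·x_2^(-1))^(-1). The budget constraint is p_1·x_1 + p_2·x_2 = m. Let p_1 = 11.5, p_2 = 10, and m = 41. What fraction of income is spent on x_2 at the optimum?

share on x_2 = 0.5959

From the CES first-order condition, (2/5)·(x_2/x_1)^(2) = p_1/p_2.
Solve for the ratio: x_2/x_1 = [(5/2)·p_1/p_2]^(0.5).
With the ratio pinned down, the budget gives x_1* = m/(p_1 + p_2·(x_2/x_1)) and x_2* = (x_2/x_1)·x_1*.
Numerically x_2/x_1 = 1.695582, so x_1* = 41/(11.5 + 10·1.695582) = 1.4408 and x_2* = 1.695582·1.4408 = 2.443.
Expenditure on x_2: 10·2.443 = 24.4305; share = 0.5959.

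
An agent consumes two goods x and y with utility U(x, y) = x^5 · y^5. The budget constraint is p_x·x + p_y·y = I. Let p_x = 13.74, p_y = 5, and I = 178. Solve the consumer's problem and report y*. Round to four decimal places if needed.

MU_x/MU_y = (5·y)/(5·x); tangency sets this equal to p_x/p_y.
So 5·p_y·y = 5·p_x·x; combined with the budget, a share 0.5 of income goes to x.
Demand: x*(p_x,p_y,I) = 0.5·I/p_x and y* = 0.5·I/p_y.
At p_x=13.74, p_y=5, I=178: y* = 0.5·178/5 = 17.8.

y* = 17.8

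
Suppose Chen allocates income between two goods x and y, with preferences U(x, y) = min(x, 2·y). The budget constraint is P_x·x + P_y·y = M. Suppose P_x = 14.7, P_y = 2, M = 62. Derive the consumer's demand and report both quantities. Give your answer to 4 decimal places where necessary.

With perfect complements, no substitution: consume in ratio x:y = 2:1.
Budget: P_x·x + P_y·(1/2)·x = M, so (2·P_x + P_y)·x = 2·M.
Demand: x*(P_x,P_y,M) = 2·M/(2·P_x + P_y), y* = M/(2·P_x + P_y).
Here 2·14.7 + 2 = 31.4, giving x* = 3.949 and y* = 1.9745.

x* = 3.949, y* = 1.9745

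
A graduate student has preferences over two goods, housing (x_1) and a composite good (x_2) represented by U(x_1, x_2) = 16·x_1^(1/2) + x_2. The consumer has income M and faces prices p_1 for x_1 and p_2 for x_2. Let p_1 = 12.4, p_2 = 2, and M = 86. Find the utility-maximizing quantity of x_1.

x_1* = 1.6649

Set MRS = p_1/p_2: 8·x_1^(−1/2) = p_1/p_2.
Solve: √x_1 = 8·p_2/p_1, so x_1*(p_1,p_2) = (8·p_2/p_1)², and x_2* = (M − p_1·x_1*)/p_2.
Plugging in: x_1* = (8·2/12.4)² = 1.6649.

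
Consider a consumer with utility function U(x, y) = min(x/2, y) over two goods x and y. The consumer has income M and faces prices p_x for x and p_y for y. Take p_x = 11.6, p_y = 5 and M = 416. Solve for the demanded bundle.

x* = 29.5035, y* = 14.7518

With perfect complements, no substitution: consume in ratio x:y = 2:1.
Budget: p_x·x + p_y·(1/2)·x = M, so (2·p_x + p_y)·x = 2·M.
Demand: x*(p_x,p_y,M) = 2·M/(2·p_x + p_y), y* = M/(2·p_x + p_y).
Here 2·11.6 + 5 = 28.2, giving x* = 29.5035 and y* = 14.7518.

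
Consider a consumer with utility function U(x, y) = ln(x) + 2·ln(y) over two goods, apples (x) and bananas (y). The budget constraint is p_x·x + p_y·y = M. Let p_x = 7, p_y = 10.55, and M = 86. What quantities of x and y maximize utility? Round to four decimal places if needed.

Tangency: MRS = (1/2)·y/x = p_x/p_y.
So p_y·y = 2·p_x·x; combined with the budget, a share 1/3 of income goes to x.
Demand: x*(p_x,p_y,M) = 1/3·M/p_x and y* = 2/3·M/p_y.
At p_x=7, p_y=10.55, M=86: x* = 1/3·86/7 = 4.0952, y* = 5.4344.

x* = 4.0952, y* = 5.4344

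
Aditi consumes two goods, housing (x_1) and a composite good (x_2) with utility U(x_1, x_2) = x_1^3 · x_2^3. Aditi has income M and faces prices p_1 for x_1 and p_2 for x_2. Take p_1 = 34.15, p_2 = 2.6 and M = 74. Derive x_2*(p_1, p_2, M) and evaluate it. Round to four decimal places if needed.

x_2* = 14.2308

Tangency: MRS = x_2/x_1 = p_1/p_2.
So 3·p_2·x_2 = 3·p_1·x_1; combined with the budget, a share 0.5 of income goes to x_1.
Demand: x_1*(p_1,p_2,M) = 0.5·M/p_1 and x_2* = 0.5·M/p_2.
At p_1=34.15, p_2=2.6, M=74: x_2* = 0.5·74/2.6 = 14.2308.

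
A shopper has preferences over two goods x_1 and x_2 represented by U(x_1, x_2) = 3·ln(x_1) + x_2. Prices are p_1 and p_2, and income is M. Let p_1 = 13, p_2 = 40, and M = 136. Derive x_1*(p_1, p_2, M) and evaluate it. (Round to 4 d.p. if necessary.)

Set MRS = p_1/p_2: (3/x_1)/1 = p_1/p_2.
So x_1*(p_1,p_2) = 3·p_2/p_1, independent of income; and x_2* = (M − 3·p_2)/p_2.
At the given prices: x_1* = 3·40/13 = 9.2308.

x_1* = 9.2308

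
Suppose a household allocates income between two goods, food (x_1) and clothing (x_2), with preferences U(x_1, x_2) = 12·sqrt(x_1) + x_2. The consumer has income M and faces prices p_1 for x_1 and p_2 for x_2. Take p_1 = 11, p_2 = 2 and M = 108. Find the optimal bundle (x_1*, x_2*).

x_1* = 1.1901, x_2* = 47.4545

Utility is quasi-linear in x_2; the FOC for x_1 is 6/√x_1 = p_1/p_2.
Thus x_1* = (6·p_2/p_1)² — independent of M — with the rest of income spent on x_2.
Plugging in: x_1* = (6·2/11)² = 1.1901, x_2* = 47.4545.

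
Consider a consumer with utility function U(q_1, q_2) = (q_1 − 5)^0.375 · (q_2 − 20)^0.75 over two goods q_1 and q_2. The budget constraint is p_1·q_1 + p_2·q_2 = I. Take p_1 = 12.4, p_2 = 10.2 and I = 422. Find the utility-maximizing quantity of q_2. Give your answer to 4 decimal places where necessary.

This is Cobb-Douglas in (q_1−5, q_2−20): tangency gives 0.375·p_2·(q_2−20) = 0.75·p_1·(q_1−5).
After buying the subsistence bundle (5, 20), a share 1/3 of the remaining income goes to q_1: q_1* = 5 + 1/3·(I − 5p_1 − 20p_2)/p_1.
Discretionary income = 422 − 5·12.4 − 20·10.2 = 156; q_2* = 20 + 2/3·156/10.2 = 30.1961.

q_2* = 30.1961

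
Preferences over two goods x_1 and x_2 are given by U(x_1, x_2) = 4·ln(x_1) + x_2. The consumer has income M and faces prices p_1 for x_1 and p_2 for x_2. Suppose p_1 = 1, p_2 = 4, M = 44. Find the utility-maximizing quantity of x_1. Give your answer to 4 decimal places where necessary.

Set MRS = p_1/p_2: (4/x_1)/1 = p_1/p_2.
So x_1*(p_1,p_2) = 4·p_2/p_1, independent of income; and x_2* = (M − 4·p_2)/p_2.
At the given prices: x_1* = 4·4/1 = 16.

x_1* = 16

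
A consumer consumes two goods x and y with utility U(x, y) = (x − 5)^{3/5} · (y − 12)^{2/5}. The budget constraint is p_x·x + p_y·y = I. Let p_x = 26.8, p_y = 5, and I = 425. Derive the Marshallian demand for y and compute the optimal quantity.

MRS = (3/2)·(y−12)/(x−5). Tangency with p_x/p_y gives y−12 = (2/3)·(p_x/p_y)·(x−5).
After buying the subsistence bundle (5, 12), a share 0.6 of the remaining income goes to x: x* = 5 + 0.6·(I − 5p_x − 12p_y)/p_x.
Discretionary income = 425 − 5·26.8 − 12·5 = 231; y* = 12 + 0.4·231/5 = 30.48.

y* = 30.48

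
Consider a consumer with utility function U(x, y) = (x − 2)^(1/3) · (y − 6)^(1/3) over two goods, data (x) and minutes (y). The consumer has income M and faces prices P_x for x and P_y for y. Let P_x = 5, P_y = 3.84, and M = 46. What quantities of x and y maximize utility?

x* = 3.296, y* = 7.6875

Substituting into the budget: x* = 2 + 0.5·(M − 2·P_x − 6·P_y)/P_x, and y* = 6 + 0.5·(…)/P_y.
Discretionary income = 46 − 2·5 − 6·3.84 = 12.96; x* = 2 + 0.5·12.96/5 = 3.296; y* = 6 + 0.5·12.96/3.84 = 7.6875.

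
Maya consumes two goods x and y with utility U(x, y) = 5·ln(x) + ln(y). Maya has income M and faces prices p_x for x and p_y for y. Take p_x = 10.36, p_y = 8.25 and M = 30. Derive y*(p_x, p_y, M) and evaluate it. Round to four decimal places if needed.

Demand: x*(p_x,p_y,M) = 5/6·M/p_x and y* = 1/6·M/p_y.
At p_x=10.36, p_y=8.25, M=30: y* = 1/6·30/8.25 = 0.6061.

y* = 0.6061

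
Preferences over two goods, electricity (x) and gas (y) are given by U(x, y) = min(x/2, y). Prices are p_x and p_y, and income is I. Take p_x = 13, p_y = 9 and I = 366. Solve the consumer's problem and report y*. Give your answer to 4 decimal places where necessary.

With perfect complements, no substitution: consume in ratio x:y = 2:1.
Budget: p_x·x + p_y·(1/2)·x = I, so (2·p_x + p_y)·x = 2·I.
Demand: x*(p_x,p_y,I) = 2·I/(2·p_x + p_y), y* = I/(2·p_x + p_y).
Here 2·13 + 9 = 35, giving y* = 10.4571.

y* = 10.4571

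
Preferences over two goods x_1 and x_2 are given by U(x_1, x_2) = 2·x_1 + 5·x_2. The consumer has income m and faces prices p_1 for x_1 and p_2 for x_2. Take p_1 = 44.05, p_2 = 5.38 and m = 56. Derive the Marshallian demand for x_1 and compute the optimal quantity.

Linear utility — the consumer picks whichever good has higher MU/price: 2/44.05 = 0.0454 vs 5/5.38 = 0.9294.
x_2 gives more utility per dollar, so spend all income on x_2: x_2* = m/p_2, x_1* = 0.
Numerically: x_1* = 0, x_2* = 10.4089.

x_1* = 0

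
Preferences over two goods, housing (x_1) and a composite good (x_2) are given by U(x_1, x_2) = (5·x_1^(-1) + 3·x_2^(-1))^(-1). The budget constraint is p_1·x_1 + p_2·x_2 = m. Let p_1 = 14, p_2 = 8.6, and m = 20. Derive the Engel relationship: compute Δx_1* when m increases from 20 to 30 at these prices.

Numerically x_2/x_1 = 0.988304, so x_1* = 20/(14 + 8.6·0.988304) = 0.8889.
At m' = 30: x_1* = 1.3334. Change: 1.3334 − 0.8889 = 0.4445.

Δx_1* = 0.4445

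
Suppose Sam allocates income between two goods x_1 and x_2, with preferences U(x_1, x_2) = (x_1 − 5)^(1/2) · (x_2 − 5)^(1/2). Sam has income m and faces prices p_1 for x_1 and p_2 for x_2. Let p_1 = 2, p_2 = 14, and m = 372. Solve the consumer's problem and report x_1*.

Let x_1' = x_1−5, x_2' = x_2−5. MRS = x_2'/x_1' = p_1/p_2.
Substituting into the budget: x_1* = 5 + 0.5·(m − 5·p_1 − 5·p_2)/p_1, and x_2* = 5 + 0.5·(…)/p_2.
Discretionary income = 372 − 5·2 − 5·14 = 292; x_1* = 5 + 0.5·292/2 = 78.

x_1* = 78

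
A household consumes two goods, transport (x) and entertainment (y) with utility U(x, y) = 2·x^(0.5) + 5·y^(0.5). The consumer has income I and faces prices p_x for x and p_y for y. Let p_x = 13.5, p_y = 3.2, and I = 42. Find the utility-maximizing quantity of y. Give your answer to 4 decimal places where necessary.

y* = 12.6454

MRS = MU_x/MU_y = (2/5)·(y/x)^(0.5). Set equal to p_x/p_y.
Hence y/x = ((5/2)·p_x/p_y)^(1/(0.5)), i.e. raised to the 2 power.
Substitute y = (y/x)·x into the budget: x* = I/(p_x + p_y·(y/x)).
Numerically y/x = 111.236572, so x* = 42/(13.5 + 3.2·111.236572) = 0.1137 and y* = 111.236572·0.1137 = 12.6454.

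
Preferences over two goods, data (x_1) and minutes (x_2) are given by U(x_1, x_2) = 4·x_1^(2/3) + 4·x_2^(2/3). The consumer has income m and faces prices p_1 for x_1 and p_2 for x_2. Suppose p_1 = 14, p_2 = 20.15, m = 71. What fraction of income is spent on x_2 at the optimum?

share on x_2 = 0.3256

Numerically x_2/x_1 = 0.335397, so x_1* = 71/(14 + 20.15·0.335397) = 3.4203 and x_2* = 0.335397·3.4203 = 1.1472.
Expenditure on x_2: 20.15·1.1472 = 23.1154; share = 0.3256.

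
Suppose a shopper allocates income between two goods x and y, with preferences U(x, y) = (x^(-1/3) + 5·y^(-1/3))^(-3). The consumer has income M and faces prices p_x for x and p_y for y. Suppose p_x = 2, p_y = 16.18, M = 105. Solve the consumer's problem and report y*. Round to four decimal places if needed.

From the CES first-order condition, (1/5)·(y/x)^(4/3) = p_x/p_y.
Solve for the ratio: y/x = [5·p_x/p_y]^(0.75).
With the ratio pinned down, the budget gives x* = M/(p_x + p_y·(y/x)) and y* = (y/x)·x*.
Numerically y/x = 0.697053, so x* = 105/(2 + 16.18·0.697053) = 7.9076 and y* = 0.697053·7.9076 = 5.512.

y* = 5.512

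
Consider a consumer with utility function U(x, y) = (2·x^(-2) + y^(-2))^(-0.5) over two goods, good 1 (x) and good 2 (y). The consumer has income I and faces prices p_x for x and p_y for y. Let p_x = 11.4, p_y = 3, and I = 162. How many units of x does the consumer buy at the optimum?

x* = 10.7173

MU_x ∝ 2·x^(-3), MU_y ∝ y^(-3), so MRS = 2·(y/x)^(3) = p_x/p_y.
Hence y/x = ((1/2)·p_x/p_y)^(1/(3)), i.e. raised to the 1/3 power.
With the ratio pinned down, the budget gives x* = I/(p_x + p_y·(y/x)) and y* = (y/x)·x*.
Numerically y/x = 1.238562, so x* = 162/(11.4 + 3·1.238562) = 10.7173.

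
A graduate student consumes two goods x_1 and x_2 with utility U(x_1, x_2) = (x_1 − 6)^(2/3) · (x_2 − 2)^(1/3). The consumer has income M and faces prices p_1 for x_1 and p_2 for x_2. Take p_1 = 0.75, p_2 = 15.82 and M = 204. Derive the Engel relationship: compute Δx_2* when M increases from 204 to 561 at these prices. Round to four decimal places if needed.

Let x_1' = x_1−6, x_2' = x_2−2. MRS = 2·x_2'/x_1' = p_1/p_2.
Substituting into the budget: x_1* = 6 + 2/3·(M − 6·p_1 − 2·p_2)/p_1, and x_2* = 2 + 1/3·(…)/p_2.
Discretionary income = 204 − 6·0.75 − 2·15.82 = 167.86; x_2* = 2 + 1/3·167.86/15.82 = 5.5369.
At M' = 561: x_2* = 13.059. Change: 13.059 − 5.5369 = 7.5221.

Δx_2* = 7.5221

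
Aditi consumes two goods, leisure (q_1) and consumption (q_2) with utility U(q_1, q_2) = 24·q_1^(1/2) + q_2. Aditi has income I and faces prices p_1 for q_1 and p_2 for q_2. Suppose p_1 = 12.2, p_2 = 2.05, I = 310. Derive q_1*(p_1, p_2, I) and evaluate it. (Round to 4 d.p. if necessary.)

q_1* = 4.0658

Utility is quasi-linear in q_2; the FOC for q_1 is 12/√q_1 = p_1/p_2.
Solve: √q_1 = 12·p_2/p_1, so q_1*(p_1,p_2) = (12·p_2/p_1)², and q_2* = (I − p_1·q_1*)/p_2.
Plugging in: q_1* = (12·2.05/12.2)² = 4.0658.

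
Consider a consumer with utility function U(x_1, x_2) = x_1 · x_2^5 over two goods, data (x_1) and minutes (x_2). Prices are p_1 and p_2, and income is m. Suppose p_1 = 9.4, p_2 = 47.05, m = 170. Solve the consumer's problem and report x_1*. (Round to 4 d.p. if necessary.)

MU_x_1/MU_x_2 = (x_2)/(5·x_1); tangency sets this equal to p_1/p_2.
Rearranging, p_2·x_2 = 5·p_1·x_1. Substituting into the budget gives p_1·x_1·(1 + 5) = m.
Demand: x_1*(p_1,p_2,m) = 1/6·m/p_1 and x_2* = 5/6·m/p_2.
At p_1=9.4, p_2=47.05, m=170: x_1* = 1/6·170/9.4 = 3.0142.

x_1* = 3.0142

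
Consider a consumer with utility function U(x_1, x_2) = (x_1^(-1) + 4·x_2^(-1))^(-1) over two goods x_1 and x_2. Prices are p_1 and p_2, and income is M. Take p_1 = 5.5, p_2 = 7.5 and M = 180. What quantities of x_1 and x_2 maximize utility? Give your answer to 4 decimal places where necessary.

MRS = MU_x_1/MU_x_2 = (1/4)·(x_2/x_1)^(2). Set equal to p_1/p_2.
Hence x_2/x_1 = (4·p_1/p_2)^(1/(2)), i.e. raised to the 0.5 power.
With the ratio pinned down, the budget gives x_1* = M/(p_1 + p_2·(x_2/x_1)) and x_2* = (x_2/x_1)·x_1*.
Numerically x_2/x_1 = 1.712698, so x_1* = 180/(5.5 + 7.5·1.712698) = 9.8118 and x_2* = 1.712698·9.8118 = 16.8047.

x_1* = 9.8118, x_2* = 16.8047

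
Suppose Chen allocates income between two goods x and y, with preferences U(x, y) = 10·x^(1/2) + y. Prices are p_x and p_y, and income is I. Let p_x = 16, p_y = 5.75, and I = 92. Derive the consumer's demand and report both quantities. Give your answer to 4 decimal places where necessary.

x* = 3.2288, y* = 7.0156

MU_x = 5/√x, MU_y = 1. Tangency: 5/√x = p_x/p_y.
Solve: √x = 5·p_y/p_x, so x*(p_x,p_y) = (5·p_y/p_x)², and y* = (I − p_x·x*)/p_y.
Plugging in: x* = (5·5.75/16)² = 3.2288, y* = 7.0156.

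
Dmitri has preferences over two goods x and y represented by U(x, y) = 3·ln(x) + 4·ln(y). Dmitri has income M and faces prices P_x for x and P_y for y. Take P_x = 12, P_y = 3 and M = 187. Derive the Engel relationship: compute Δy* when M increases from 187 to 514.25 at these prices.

MU_x/MU_y = (3·y)/(4·x); tangency sets this equal to P_x/P_y.
So 3·P_y·y = 4·P_x·x; combined with the budget, a share 3/7 of income goes to x.
Demand: x*(P_x,P_y,M) = 3/7·M/P_x and y* = 4/7·M/P_y.
At P_x=12, P_y=3, M=187: y* = 4/7·187/3 = 35.619.
At M' = 514.25: y* = 97.9524. Change: 97.9524 − 35.619 = 62.3333.

Δy* = 62.3333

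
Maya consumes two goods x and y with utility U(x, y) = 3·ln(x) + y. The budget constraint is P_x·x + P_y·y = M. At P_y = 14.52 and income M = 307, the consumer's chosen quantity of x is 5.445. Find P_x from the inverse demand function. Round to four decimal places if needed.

MU_x = 3/x, MU_y = 1. Tangency: 3/x = P_x/P_y.
So x*(P_x,P_y) = 3·P_y/P_x, independent of income; and y* = (M − 3·P_y)/P_y.
Set x* = 5.445 in the demand function and solve for P_x: P_x = 8.

P_x = 8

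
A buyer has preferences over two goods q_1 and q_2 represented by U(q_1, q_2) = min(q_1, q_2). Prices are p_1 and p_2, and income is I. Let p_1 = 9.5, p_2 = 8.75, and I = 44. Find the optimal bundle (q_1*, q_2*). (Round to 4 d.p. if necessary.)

q_1* = 2.411, q_2* = 2.411

Leontief preferences: the optimum is at the kink where q_1/1 = q_2/1, i.e. q_2 = q_1.
Budget: p_1·q_1 + p_2·q_1 = I, so (p_1 + p_2)·q_1 = I.
Demand: q_1*(p_1,p_2,I) = I/(p_1 + p_2), q_2* = I/(p_1 + p_2).
Here 9.5 + 8.75 = 18.25, giving q_1* = 2.411 and q_2* = 2.411.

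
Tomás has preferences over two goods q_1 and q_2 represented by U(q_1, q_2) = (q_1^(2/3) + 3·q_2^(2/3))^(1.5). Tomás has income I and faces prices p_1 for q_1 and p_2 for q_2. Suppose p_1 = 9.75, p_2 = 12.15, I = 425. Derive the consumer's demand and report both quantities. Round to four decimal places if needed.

Substitute q_2 = (q_2/q_1)·q_1 into the budget: q_1* = I/(p_1 + p_2·(q_2/q_1)).
Numerically q_2/q_1 = 13.952395, so q_1* = 425/(9.75 + 12.15·13.952395) = 2.3707 and q_2* = 13.952395·2.3707 = 33.077.

q_1* = 2.3707, q_2* = 33.077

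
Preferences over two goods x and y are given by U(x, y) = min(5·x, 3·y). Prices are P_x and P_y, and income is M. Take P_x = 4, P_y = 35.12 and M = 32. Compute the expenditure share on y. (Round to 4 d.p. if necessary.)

With perfect complements, no substitution: consume in ratio x:y = 3:5.
Budget: P_x·x + P_y·(5/3)·x = M, so (3·P_x + 5·P_y)·x = 3·M.
Demand: x*(P_x,P_y,M) = 3·M/(3·P_x + 5·P_y), y* = 5·M/(3·P_x + 5·P_y).
Here 3·4 + 5·35.12 = 187.6, giving x* = 0.5117 and y* = 0.8529.
Expenditure on y: 35.12·0.8529 = 29.9531; share = 0.936.

share on y = 0.936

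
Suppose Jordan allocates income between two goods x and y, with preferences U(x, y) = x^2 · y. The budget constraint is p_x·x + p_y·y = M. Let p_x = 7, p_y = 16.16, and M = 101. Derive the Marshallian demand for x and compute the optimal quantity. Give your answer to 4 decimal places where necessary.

x* = 9.619

Demand: x*(p_x,p_y,M) = 2/3·M/p_x and y* = 1/3·M/p_y.
At p_x=7, p_y=16.16, M=101: x* = 2/3·101/7 = 9.619.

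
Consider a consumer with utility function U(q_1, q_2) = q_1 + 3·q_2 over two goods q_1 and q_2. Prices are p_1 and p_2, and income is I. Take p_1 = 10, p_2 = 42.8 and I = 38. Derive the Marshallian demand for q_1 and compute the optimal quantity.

q_1* = 3.8

q_1 gives more utility per dollar, so spend all income on q_1: q_1* = I/p_1, q_2* = 0.
Numerically: q_1* = 3.8, q_2* = 0.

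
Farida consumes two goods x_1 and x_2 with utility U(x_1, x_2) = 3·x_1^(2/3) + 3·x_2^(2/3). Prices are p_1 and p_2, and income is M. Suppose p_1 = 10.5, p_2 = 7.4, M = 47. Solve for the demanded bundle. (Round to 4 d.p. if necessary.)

MRS = MU_x_1/MU_x_2 = (x_2/x_1)^(1/3). Set equal to p_1/p_2.
Solve for the ratio: x_2/x_1 = [p_1/p_2]^(3).
Substitute x_2 = (x_2/x_1)·x_1 into the budget: x_1* = M/(p_1 + p_2·(x_2/x_1)).
Numerically x_2/x_1 = 2.856753, so x_1* = 47/(10.5 + 7.4·2.856753) = 1.4855 and x_2* = 2.856753·1.4855 = 4.2436.

x_1* = 1.4855, x_2* = 4.2436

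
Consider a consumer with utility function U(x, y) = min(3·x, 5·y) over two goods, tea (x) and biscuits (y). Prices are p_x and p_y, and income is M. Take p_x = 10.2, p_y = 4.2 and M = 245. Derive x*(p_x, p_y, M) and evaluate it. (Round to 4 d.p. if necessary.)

With perfect complements, no substitution: consume in ratio x:y = 5:3.
Budget: p_x·x + p_y·(3/5)·x = M, so (5·p_x + 3·p_y)·x = 5·M.
Demand: x*(p_x,p_y,M) = 5·M/(5·p_x + 3·p_y), y* = 3·M/(5·p_x + 3·p_y).
Here 5·10.2 + 3·4.2 = 63.6, giving x* = 19.261.

x* = 19.261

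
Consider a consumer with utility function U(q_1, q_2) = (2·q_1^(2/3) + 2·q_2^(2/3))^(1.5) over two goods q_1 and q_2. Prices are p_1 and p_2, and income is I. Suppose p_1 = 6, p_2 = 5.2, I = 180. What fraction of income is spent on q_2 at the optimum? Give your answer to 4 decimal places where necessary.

share on q_2 = 0.5711

MRS = MU_q_1/MU_q_2 = (q_2/q_1)^(1/3). Set equal to p_1/p_2.
Hence q_2/q_1 = (p_1/p_2)^(1/(1/3)), i.e. raised to the 3 power.
Substitute q_2 = (q_2/q_1)·q_1 into the budget: q_1* = I/(p_1 + p_2·(q_2/q_1)).
Numerically q_2/q_1 = 1.536186, so q_1* = 180/(6 + 5.2·1.536186) = 12.868 and q_2* = 1.536186·12.868 = 19.7677.
Expenditure on q_2: 5.2·19.7677 = 102.7919; share = 0.5711.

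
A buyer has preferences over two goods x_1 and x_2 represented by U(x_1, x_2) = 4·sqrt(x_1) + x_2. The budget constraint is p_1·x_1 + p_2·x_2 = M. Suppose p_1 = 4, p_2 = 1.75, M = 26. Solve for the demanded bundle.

x_1* = 0.7656, x_2* = 13.1071

Thus x_1* = (2·p_2/p_1)² — independent of M — with the rest of income spent on x_2.
Plugging in: x_1* = (2·1.75/4)² = 0.7656, x_2* = 13.1071.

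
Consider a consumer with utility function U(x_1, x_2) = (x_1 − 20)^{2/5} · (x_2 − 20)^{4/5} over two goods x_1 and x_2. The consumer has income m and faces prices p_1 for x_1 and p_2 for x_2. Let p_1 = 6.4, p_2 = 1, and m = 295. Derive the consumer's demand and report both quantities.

This is Cobb-Douglas in (x_1−20, x_2−20): tangency gives 0.4·p_2·(x_2−20) = 0.8·p_1·(x_1−20).
After buying the subsistence bundle (20, 20), a share 1/3 of the remaining income goes to x_1: x_1* = 20 + 1/3·(m − 20p_1 − 20p_2)/p_1.
Discretionary income = 295 − 20·6.4 − 20·1 = 147; x_1* = 20 + 1/3·147/6.4 = 27.6562; x_2* = 20 + 2/3·147/1 = 118.

x_1* = 27.6562, x_2* = 118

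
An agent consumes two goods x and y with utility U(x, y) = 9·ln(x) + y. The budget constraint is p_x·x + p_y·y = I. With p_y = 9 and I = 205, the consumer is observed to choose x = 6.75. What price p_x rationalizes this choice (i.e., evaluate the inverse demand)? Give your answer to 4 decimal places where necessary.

MU_x = 9/x, MU_y = 1. Tangency: 9/x = p_x/p_y.
So x*(p_x,p_y) = 9·p_y/p_x, independent of income; and y* = (I − 9·p_y)/p_y.
Set x* = 6.75 in the demand function and solve for p_x: p_x = 12.

p_x = 12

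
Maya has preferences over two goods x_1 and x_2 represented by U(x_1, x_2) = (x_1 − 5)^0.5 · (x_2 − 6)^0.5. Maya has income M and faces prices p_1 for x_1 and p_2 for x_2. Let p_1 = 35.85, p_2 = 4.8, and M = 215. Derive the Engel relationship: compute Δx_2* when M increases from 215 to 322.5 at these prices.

Δx_2* = 11.1979

This is Cobb-Douglas in (x_1−5, x_2−6): tangency gives 0.5·p_2·(x_2−6) = 0.5·p_1·(x_1−5).
Substituting into the budget: x_1* = 5 + 0.5·(M − 5·p_1 − 6·p_2)/p_1, and x_2* = 6 + 0.5·(…)/p_2.
Discretionary income = 215 − 5·35.85 − 6·4.8 = 6.95; x_2* = 6 + 0.5·6.95/4.8 = 6.724.
At M' = 322.5: x_2* = 17.9219. Change: 17.9219 − 6.724 = 11.1979.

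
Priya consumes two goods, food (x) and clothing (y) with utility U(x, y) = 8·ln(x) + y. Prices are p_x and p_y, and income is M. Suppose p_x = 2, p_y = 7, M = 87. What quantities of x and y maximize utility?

Set MRS = p_x/p_y: (8/x)/1 = p_x/p_y.
So x*(p_x,p_y) = 8·p_y/p_x, independent of income; and y* = (M − 8·p_y)/p_y.
At the given prices: x* = 8·7/2 = 28, and y* = 4.4286.

x* = 28, y* = 4.4286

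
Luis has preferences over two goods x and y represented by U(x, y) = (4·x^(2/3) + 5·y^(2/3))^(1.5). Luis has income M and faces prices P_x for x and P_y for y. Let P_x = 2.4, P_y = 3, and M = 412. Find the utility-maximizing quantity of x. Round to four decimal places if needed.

x* = 76.2963

MU_x ∝ 4·x^(-1/3), MU_y ∝ 5·y^(-1/3), so MRS = (4/5)·(y/x)^(1/3) = P_x/P_y.
Solve for the ratio: y/x = [(5/4)·P_x/P_y]^(3).
Substitute y = (y/x)·x into the budget: x* = M/(P_x + P_y·(y/x)).
Numerically y/x = 1, so x* = 412/(2.4 + 3·1) = 76.2963.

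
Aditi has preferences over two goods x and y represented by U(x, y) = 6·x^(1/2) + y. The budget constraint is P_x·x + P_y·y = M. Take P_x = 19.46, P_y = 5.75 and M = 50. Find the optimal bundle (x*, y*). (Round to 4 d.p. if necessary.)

x* = 0.7858, y* = 6.0364

MU_x = 3/√x, MU_y = 1. Tangency: 3/√x = P_x/P_y.
Solve: √x = 3·P_y/P_x, so x*(P_x,P_y) = (3·P_y/P_x)², and y* = (M − P_x·x*)/P_y.
Plugging in: x* = (3·5.75/19.46)² = 0.7858, y* = 6.0364.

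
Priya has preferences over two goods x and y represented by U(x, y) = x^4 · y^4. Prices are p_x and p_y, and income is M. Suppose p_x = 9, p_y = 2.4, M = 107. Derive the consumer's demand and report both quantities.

x* = 5.9444, y* = 22.2917

Tangency: MRS = y/x = p_x/p_y.
Rearranging, p_y·y = p_x·x. Substituting into the budget gives p_x·x·(1 + 1) = M.
Demand: x*(p_x,p_y,M) = 0.5·M/p_x and y* = 0.5·M/p_y.
At p_x=9, p_y=2.4, M=107: x* = 0.5·107/9 = 5.9444, y* = 22.2917.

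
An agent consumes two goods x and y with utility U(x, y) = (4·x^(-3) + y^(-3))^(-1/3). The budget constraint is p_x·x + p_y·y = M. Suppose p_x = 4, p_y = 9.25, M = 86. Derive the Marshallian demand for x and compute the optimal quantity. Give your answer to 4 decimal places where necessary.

From the CES first-order condition, 4·(y/x)^(4) = p_x/p_y.
Solve for the ratio: y/x = [(1/4)·p_x/p_y]^(0.25).
Substitute y = (y/x)·x into the budget: x* = M/(p_x + p_y·(y/x)).
Numerically y/x = 0.573409, so x* = 86/(4 + 9.25·0.573409) = 9.2433.

x* = 9.2433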